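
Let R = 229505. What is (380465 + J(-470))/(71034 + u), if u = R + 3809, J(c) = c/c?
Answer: 190233/152174 ≈ 1.2501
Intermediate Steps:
J(c) = 1
u = 233314 (u = 229505 + 3809 = 233314)
(380465 + J(-470))/(71034 + u) = (380465 + 1)/(71034 + 233314) = 380466/304348 = 380466*(1/304348) = 190233/152174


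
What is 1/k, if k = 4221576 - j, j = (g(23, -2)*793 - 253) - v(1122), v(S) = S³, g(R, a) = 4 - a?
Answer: 1/1416684919 ≈ 7.0587e-10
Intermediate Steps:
j = -1412463343 (j = ((4 - 1*(-2))*793 - 253) - 1*1122³ = ((4 + 2)*793 - 253) - 1*1412467848 = (6*793 - 253) - 1412467848 = (4758 - 253) - 1412467848 = 4505 - 1412467848 = -1412463343)
k = 1416684919 (k = 4221576 - 1*(-1412463343) = 4221576 + 1412463343 = 1416684919)
1/k = 1/1416684919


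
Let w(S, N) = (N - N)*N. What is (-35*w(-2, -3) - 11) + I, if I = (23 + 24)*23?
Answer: 1070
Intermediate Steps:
w(S, N) = 0 (w(S, N) = 0*N = 0)
I = 1081 (I = 47*23 = 1081)
(-35*w(-2, -3) - 11) + I = (-35*0 - 11) + 1081 = (0 - 11) + 1081 = -11 + 1081 = 1070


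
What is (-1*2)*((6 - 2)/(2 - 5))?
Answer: 8/3 ≈ 2.6667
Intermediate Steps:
(-1*2)*((6 - 2)/(2 - 5)) = -8/(-3) = -8*(-1)/3 = -2*(-4/3) = 8/3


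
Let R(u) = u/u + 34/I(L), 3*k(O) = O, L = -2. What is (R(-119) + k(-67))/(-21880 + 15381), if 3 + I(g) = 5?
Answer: 13/19497 ≈ 0.00066677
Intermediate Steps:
I(g) = 2 (I(g) = -3 + 5 = 2)
k(O) = O/3
R(u) = 18 (R(u) = u/u + 34/2 = 1 + 34*(½) = 1 + 17 = 18)
(R(-119) + k(-67))/(-21880 + 15381) = (18 + (⅓)*(-67))/(-21880 + 15381) = (18 - 67/3)/(-6499) = -13/3*(-1/6499) = 13/19497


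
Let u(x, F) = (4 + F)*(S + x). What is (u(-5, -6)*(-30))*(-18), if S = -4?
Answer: 9720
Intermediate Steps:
u(x, F) = (-4 + x)*(4 + F) (u(x, F) = (4 + F)*(-4 + x) = (-4 + x)*(4 + F))
(u(-5, -6)*(-30))*(-18) = ((-16 - 4*(-6) + 4*(-5) - 6*(-5))*(-30))*(-18) = ((-16 + 24 - 20 + 30)*(-30))*(-18) = (18*(-30))*(-18) = -540*(-18) = 9720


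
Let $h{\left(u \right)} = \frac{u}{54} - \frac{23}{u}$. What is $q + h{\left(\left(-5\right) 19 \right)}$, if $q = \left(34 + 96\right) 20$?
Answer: $\frac{13330217}{5130} \approx 2598.5$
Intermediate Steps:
$h{\left(u \right)} = - \frac{23}{u} + \frac{u}{54}$ ($h{\left(u \right)} = u \frac{1}{54} - \frac{23}{u} = \frac{u}{54} - \frac{23}{u} = - \frac{23}{u} + \frac{u}{54}$)
$q = 2600$ ($q = 130 \cdot 20 = 2600$)
$q + h{\left(\left(-5\right) 19 \right)} = 2600 + \left(- \frac{23}{\left(-5\right) 19} + \frac{\left(-5\right) 19}{54}\right) = 2600 + \left(- \frac{23}{-95} + \frac{1}{54} \left(-95\right)\right) = 2600 - \frac{7783}{5130} = \frac{13330217}{5130}$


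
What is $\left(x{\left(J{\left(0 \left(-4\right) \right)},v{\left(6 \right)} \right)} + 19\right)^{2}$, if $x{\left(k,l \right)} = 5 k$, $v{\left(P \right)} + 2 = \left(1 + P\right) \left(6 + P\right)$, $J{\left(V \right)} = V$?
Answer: $361$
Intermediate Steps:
$v{\left(P \right)} = -2 + \left(1 + P\right) \left(6 + P\right)$
$\left(x{\left(J{\left(0 \left(-4\right) \right)},v{\left(6 \right)} \right)} + 19\right)^{2} = \left(5 \cdot 0 \left(-4\right) + 19\right)^{2} = \left(5 \cdot 0 + 19\right)^{2} = \left(0 + 19\right)^{2} = 19^{2} = 361$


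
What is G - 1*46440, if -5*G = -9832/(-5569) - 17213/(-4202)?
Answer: -5433834976861/117004690 ≈ -46441.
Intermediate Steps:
G = -137173261/117004690 (G = -(-9832/(-5569) - 17213/(-4202))/5 = -(-9832*(-1/5569) - 17213*(-1/4202))/5 = -(9832/5569 + 17213/4202)/5 = -⅕*137173261/23400938 = -137173261/117004690 ≈ -1.1724)
G - 1*46440 = -137173261/117004690 - 1*46440 = -137173261/117004690 - 46440 = -5433834976861/117004690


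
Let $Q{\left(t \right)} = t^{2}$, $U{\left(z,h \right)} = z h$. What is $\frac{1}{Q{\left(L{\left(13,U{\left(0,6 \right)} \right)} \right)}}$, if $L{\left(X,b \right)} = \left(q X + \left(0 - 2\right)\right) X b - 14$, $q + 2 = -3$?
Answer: $\frac{1}{196} \approx 0.005102$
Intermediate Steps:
$q = -5$ ($q = -2 - 3 = -5$)
$U{\left(z,h \right)} = h z$
$L{\left(X,b \right)} = -14 + X b \left(-2 - 5 X\right)$ ($L{\left(X,b \right)} = \left(- 5 X + \left(0 - 2\right)\right) X b - 14 = \left(- 5 X - 2\right) X b - 14 = \left(-2 - 5 X\right) X b - 14 = X \left(-2 - 5 X\right) b - 14 = X b \left(-2 - 5 X\right) - 14 = -14 + X b \left(-2 - 5 X\right)$)
$\frac{1}{Q{\left(L{\left(13,U{\left(0,6 \right)} \right)} \right)}} = \frac{1}{\left(-14 - 5 \cdot 6 \cdot 0 \cdot 13^{2} - 26 \cdot 6 \cdot 0\right)^{2}} = \frac{1}{\left(-14 - 0 \cdot 169 - 26 \cdot 0\right)^{2}} = \frac{1}{\left(-14 + 0 + 0\right)^{2}} = \frac{1}{\left(-14\right)^{2}} = \frac{1}{196}$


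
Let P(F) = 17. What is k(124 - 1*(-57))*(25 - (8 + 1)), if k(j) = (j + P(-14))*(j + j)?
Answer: 1146816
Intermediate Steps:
k(j) = 2*j*(17 + j) (k(j) = (j + 17)*(j + j) = (17 + j)*(2*j) = 2*j*(17 + j))
k(124 - 1*(-57))*(25 - (8 + 1)) = (2*(124 - 1*(-57))*(17 + (124 - 1*(-57))))*(25 - (8 + 1)) = (2*(124 + 57)*(17 + (124 + 57)))*(25 - 1*9) = (2*181*(17 + 181))*(25 - 9) = (2*181*198)*16 = 71676*16 = 1146816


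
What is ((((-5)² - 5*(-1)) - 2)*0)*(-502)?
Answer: 0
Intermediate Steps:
((((-5)² - 5*(-1)) - 2)*0)*(-502) = (((25 + 5) - 2)*0)*(-502) = ((30 - 2)*0)*(-502) = (28*0)*(-502) = 0*(-502) = 0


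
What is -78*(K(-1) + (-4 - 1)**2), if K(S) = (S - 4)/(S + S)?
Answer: -2145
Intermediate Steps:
K(S) = (-4 + S)/(2*S) (K(S) = (-4 + S)/((2*S)) = (-4 + S)*(1/(2*S)) = (-4 + S)/(2*S))
-78*(K(-1) + (-4 - 1)**2) = -78*((1/2)*(-4 - 1)/(-1) + (-4 - 1)**2) = -78*((1/2)*(-1)*(-5) + (-5)**2) = -78*(5/2 + 25) = -78*55/2 = -2145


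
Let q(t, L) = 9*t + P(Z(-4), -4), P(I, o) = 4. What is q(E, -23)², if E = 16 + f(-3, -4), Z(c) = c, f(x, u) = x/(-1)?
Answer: 30625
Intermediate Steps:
f(x, u) = -x (f(x, u) = x*(-1) = -x)
E = 19 (E = 16 - 1*(-3) = 16 + 3 = 19)
q(t, L) = 4 + 9*t (q(t, L) = 9*t + 4 = 4 + 9*t)
q(E, -23)² = (4 + 9*19)² = (4 + 171)² = 175² = 30625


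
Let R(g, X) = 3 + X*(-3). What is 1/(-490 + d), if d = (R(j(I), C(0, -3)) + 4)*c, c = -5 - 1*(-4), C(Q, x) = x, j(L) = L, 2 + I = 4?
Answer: -1/506 ≈ -0.0019763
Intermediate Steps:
I = 2 (I = -2 + 4 = 2)
c = -1 (c = -5 + 4 = -1)
R(g, X) = 3 - 3*X
d = -16 (d = ((3 - 3*(-3)) + 4)*(-1) = ((3 + 9) + 4)*(-1) = (12 + 4)*(-1) = 16*(-1) = -16)
1/(-490 + d) = 1/(-490 - 16) = 1/(-506) = -1/506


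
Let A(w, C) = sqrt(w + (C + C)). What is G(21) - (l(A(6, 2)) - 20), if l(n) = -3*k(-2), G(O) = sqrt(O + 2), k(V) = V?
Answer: 14 + sqrt(23) ≈ 18.796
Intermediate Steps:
A(w, C) = sqrt(w + 2*C)
G(O) = sqrt(2 + O)
l(n) = 6 (l(n) = -3*(-2) = 6)
G(21) - (l(A(6, 2)) - 20) = sqrt(2 + 21) - (6 - 20) = sqrt(23) - 1*(-14) = sqrt(23) + 14 = 14 + sqrt(23)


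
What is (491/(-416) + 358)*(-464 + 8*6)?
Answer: -148437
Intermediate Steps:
(491/(-416) + 358)*(-464 + 8*6) = (491*(-1/416) + 358)*(-464 + 48) = (-491/416 + 358)*(-416) = (148437/416)*(-416) = -148437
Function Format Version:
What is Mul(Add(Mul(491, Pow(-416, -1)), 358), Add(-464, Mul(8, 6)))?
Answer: -148437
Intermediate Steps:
Mul(Add(Mul(491, Pow(-416, -1)), 358), Add(-464, Mul(8, 6))) = Mul(Add(Mul(491, Rational(-1, 416)), 358), Add(-464, 48)) = Mul(Add(Rational(-491, 416), 358), -416) = Mul(Rational(148437, 416), -416) = -148437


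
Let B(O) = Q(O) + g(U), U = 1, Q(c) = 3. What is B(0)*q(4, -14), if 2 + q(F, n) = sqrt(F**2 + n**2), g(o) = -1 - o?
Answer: -2 + 2*sqrt(53) ≈ 12.560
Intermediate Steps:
B(O) = 1 (B(O) = 3 + (-1 - 1*1) = 3 + (-1 - 1) = 3 - 2 = 1)
q(F, n) = -2 + sqrt(F**2 + n**2)
B(0)*q(4, -14) = 1*(-2 + sqrt(4**2 + (-14)**2)) = 1*(-2 + sqrt(16 + 196)) = 1*(-2 + sqrt(212)) = 1*(-2 + 2*sqrt(53)) = -2 + 2*sqrt(53)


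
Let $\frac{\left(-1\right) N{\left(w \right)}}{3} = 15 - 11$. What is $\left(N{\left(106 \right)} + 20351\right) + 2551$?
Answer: $22890$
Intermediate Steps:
$N{\left(w \right)} = -12$ ($N{\left(w \right)} = - 3 \left(15 - 11\right) = \left(-3\right) 4 = -12$)
$\left(N{\left(106 \right)} + 20351\right) + 2551 = \left(-12 + 20351\right) + 2551 = 20339 + 2551 = 22890$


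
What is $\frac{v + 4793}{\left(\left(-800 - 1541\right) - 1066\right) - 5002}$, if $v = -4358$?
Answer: $- \frac{145}{2803} \approx -0.05173$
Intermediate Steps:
$\frac{v + 4793}{\left(\left(-800 - 1541\right) - 1066\right) - 5002} = \frac{-4358 + 4793}{\left(\left(-800 - 1541\right) - 1066\right) - 5002} = \frac{435}{\left(-2341 - 1066\right) - 5002} = \frac{435}{-3407 - 5002} = \frac{435}{-8409} = 435 \left(- \frac{1}{8409}\right) = - \frac{145}{2803}$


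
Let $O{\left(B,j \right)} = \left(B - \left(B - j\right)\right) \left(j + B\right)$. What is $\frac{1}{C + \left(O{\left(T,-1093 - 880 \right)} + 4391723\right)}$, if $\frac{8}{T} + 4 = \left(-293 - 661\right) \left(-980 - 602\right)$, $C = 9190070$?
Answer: $\frac{188653}{3296620996893} \approx 5.7226 \cdot 10^{-8}$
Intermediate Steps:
$T = \frac{1}{188653}$ ($T = \frac{8}{-4 + \left(-293 - 661\right) \left(-980 - 602\right)} = \frac{8}{-4 - -1509228} = \frac{8}{-4 + 1509228} = \frac{8}{1509224} = 8 \cdot \frac{1}{1509224} = \frac{1}{188653} \approx 5.3007 \cdot 10^{-6}$)
$O{\left(B,j \right)} = j \left(B + j\right)$
$\frac{1}{C + \left(O{\left(T,-1093 - 880 \right)} + 4391723\right)} = \frac{1}{9190070 + \left(\left(-1093 - 880\right) \left(\frac{1}{188653} - 1973\right) + 4391723\right)} = \frac{1}{9190070 + \left(- 1973 \left(\frac{1}{188653} - 1973\right) + 4391723\right)} = \frac{1}{9190070 + \left(\left(-1973\right) \left(- \frac{372212368}{188653}\right) + 4391723\right)} = \frac{1}{9190070 + \left(\frac{734375002064}{188653} + 4391723\right)} = \frac{1}{9190070 + \frac{1562886721183}{188653}} = \frac{1}{\frac{3296620996893}{188653}} = \frac{188653}{3296620996893}$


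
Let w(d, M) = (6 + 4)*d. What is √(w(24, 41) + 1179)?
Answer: √1419 ≈ 37.670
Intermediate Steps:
w(d, M) = 10*d
√(w(24, 41) + 1179) = √(10*24 + 1179) = √(240 + 1179) = √1419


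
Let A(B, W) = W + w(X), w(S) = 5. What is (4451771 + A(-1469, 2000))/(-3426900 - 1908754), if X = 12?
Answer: -2226888/2667827 ≈ -0.83472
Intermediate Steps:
A(B, W) = 5 + W (A(B, W) = W + 5 = 5 + W)
(4451771 + A(-1469, 2000))/(-3426900 - 1908754) = (4451771 + (5 + 2000))/(-3426900 - 1908754) = (4451771 + 2005)/(-5335654) = 4453776*(-1/5335654) = -2226888/2667827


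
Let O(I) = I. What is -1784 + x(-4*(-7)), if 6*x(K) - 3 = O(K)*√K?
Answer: -3567/2 + 28*√7/3 ≈ -1758.8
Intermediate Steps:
x(K) = ½ + K^(3/2)/6 (x(K) = ½ + (K*√K)/6 = ½ + K^(3/2)/6)
-1784 + x(-4*(-7)) = -1784 + (½ + (-4*(-7))^(3/2)/6) = -1784 + (½ + 28^(3/2)/6) = -1784 + (½ + (56*√7)/6) = -1784 + (½ + 28*√7/3) = -3567/2 + 28*√7/3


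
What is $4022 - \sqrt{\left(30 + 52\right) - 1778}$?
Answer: $4022 - 4 i \sqrt{106} \approx 4022.0 - 41.182 i$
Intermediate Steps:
$4022 - \sqrt{\left(30 + 52\right) - 1778} = 4022 - \sqrt{82 - 1778} = 4022 - \sqrt{-1696} = 4022 - 4 i \sqrt{106}$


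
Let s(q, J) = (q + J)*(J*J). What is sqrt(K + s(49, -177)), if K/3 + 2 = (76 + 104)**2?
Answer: I*sqrt(3912918) ≈ 1978.1*I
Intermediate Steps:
s(q, J) = J**2*(J + q) (s(q, J) = (J + q)*J**2 = J**2*(J + q))
K = 97194 (K = -6 + 3*(76 + 104)**2 = -6 + 3*180**2 = -6 + 3*32400 = -6 + 97200 = 97194)
sqrt(K + s(49, -177)) = sqrt(97194 + (-177)**2*(-177 + 49)) = sqrt(97194 + 31329*(-128)) = sqrt(97194 - 4010112) = sqrt(-3912918) = I*sqrt(3912918)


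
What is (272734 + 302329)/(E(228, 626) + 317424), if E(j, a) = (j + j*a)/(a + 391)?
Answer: 64982119/35884796 ≈ 1.8109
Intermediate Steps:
E(j, a) = (j + a*j)/(391 + a)
(272734 + 302329)/(E(228, 626) + 317424) = (272734 + 302329)/(228*(1 + 626)/(391 + 626) + 317424) = 575063/(228*627/1017 + 317424) = 575063/(228*(1/1017)*627 + 317424) = 575063/(15884/113 + 317424) = 575063/(35884796/113) = 575063*(113/35884796) = 64982119/35884796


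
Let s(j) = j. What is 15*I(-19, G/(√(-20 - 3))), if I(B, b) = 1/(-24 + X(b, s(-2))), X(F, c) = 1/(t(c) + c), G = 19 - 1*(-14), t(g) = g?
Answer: -60/97 ≈ -0.61856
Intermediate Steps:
G = 33 (G = 19 + 14 = 33)
X(F, c) = 1/(2*c) (X(F, c) = 1/(c + c) = 1/(2*c))
I(B, b) = -4/97 (I(B, b) = 1/(-24 + (½)/(-2)) = 1/(-24 + (½)*(-½)) = 1/(-24 - ¼) = 1/(-97/4) = -4/97)
15*I(-19, G/(√(-20 - 3))) = 15*(-4/97) = -60/97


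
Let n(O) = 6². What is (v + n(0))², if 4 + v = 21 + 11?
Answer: 4096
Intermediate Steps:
v = 28 (v = -4 + (21 + 11) = -4 + 32 = 28)
n(O) = 36
(v + n(0))² = (28 + 36)² = 64² = 4096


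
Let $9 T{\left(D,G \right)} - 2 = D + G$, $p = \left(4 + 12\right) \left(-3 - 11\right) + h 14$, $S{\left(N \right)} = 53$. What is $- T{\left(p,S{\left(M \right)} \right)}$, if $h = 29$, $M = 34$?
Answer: $- \frac{79}{3} \approx -26.333$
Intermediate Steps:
$p = 182$ ($p = \left(4 + 12\right) \left(-3 - 11\right) + 29 \cdot 14 = 16 \left(-14\right) + 406 = -224 + 406 = 182$)
$T{\left(D,G \right)} = \frac{2}{9} + \frac{D}{9} + \frac{G}{9}$ ($T{\left(D,G \right)} = \frac{2}{9} + \frac{D + G}{9} = \frac{2}{9} + \left(\frac{D}{9} + \frac{G}{9}\right) = \frac{2}{9} + \frac{D}{9} + \frac{G}{9}$)
$- T{\left(p,S{\left(M \right)} \right)} = - (\frac{2}{9} + \frac{1}{9} \cdot 182 + \frac{1}{9} \cdot 53) = - (\frac{2}{9} + \frac{182}{9} + \frac{53}{9}) = \left(-1\right) \frac{79}{3} = - \frac{79}{3}$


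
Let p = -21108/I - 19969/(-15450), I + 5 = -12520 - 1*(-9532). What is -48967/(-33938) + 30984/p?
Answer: 48643819040616239/13096192857346 ≈ 3714.3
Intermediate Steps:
I = -2993 (I = -5 + (-12520 - 1*(-9532)) = -5 + (-12520 + 9532) = -5 - 2988 = -2993)
p = 385885817/46241850 (p = -21108/(-2993) - 19969/(-15450) = -21108*(-1/2993) - 19969*(-1/15450) = 21108/2993 + 19969/15450 = 385885817/46241850 ≈ 8.3449)
-48967/(-33938) + 30984/p = -48967/(-33938) + 30984/(385885817/46241850) = -48967*(-1/33938) + 30984*(46241850/385885817) = 48967/33938 + 1432757480400/385885817 = 48643819040616239/13096192857346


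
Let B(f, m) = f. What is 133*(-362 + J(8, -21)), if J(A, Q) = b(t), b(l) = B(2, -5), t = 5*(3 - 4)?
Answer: -47880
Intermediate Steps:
t = -5 (t = 5*(-1) = -5)
b(l) = 2
J(A, Q) = 2
133*(-362 + J(8, -21)) = 133*(-362 + 2) = 133*(-360) = -47880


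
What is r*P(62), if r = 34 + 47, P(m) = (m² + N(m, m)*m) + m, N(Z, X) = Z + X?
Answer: 939114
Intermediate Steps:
N(Z, X) = X + Z
P(m) = m + 3*m² (P(m) = (m² + (m + m)*m) + m = (m² + (2*m)*m) + m = (m² + 2*m²) + m = 3*m² + m = m + 3*m²)
r = 81
r*P(62) = 81*(62*(1 + 3*62)) = 81*(62*(1 + 186)) = 81*(62*187) = 81*11594 = 939114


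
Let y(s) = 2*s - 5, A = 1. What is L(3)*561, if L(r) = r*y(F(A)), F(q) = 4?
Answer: 5049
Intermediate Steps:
y(s) = -5 + 2*s
L(r) = 3*r (L(r) = r*(-5 + 2*4) = r*(-5 + 8) = r*3 = 3*r)
L(3)*561 = (3*3)*561 = 9*561 = 5049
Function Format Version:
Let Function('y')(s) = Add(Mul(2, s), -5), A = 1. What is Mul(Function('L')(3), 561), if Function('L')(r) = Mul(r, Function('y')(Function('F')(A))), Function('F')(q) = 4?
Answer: 5049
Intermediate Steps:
Function('y')(s) = Add(-5, Mul(2, s))
Function('L')(r) = Mul(3, r) (Function('L')(r) = Mul(r, Add(-5, Mul(2, 4))) = Mul(r, Add(-5, 8)) = Mul(r, 3) = Mul(3, r))
Mul(Function('L')(3), 561) = Mul(Mul(3, 3), 561) = Mul(9, 561) = 5049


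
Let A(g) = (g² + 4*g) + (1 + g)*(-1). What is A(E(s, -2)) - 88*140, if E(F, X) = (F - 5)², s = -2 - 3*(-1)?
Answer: -12017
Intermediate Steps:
s = 1 (s = -2 + 3 = 1)
E(F, X) = (-5 + F)²
A(g) = -1 + g² + 3*g (A(g) = (g² + 4*g) + (-1 - g) = -1 + g² + 3*g)
A(E(s, -2)) - 88*140 = (-1 + ((-5 + 1)²)² + 3*(-5 + 1)²) - 88*140 = (-1 + ((-4)²)² + 3*(-4)²) - 12320 = (-1 + 16² + 3*16) - 12320 = (-1 + 256 + 48) - 12320 = 303 - 12320 = -12017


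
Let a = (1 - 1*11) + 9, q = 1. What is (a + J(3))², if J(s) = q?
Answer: 0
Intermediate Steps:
J(s) = 1
a = -1 (a = (1 - 11) + 9 = -10 + 9 = -1)
(a + J(3))² = (-1 + 1)² = 0² = 0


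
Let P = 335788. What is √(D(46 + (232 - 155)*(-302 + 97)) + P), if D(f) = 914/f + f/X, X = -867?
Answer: √216363101276083359/802689 ≈ 579.49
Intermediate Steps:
D(f) = 914/f - f/867 (D(f) = 914/f + f/(-867) = 914/f + f*(-1/867) = 914/f - f/867)
√(D(46 + (232 - 155)*(-302 + 97)) + P) = √((914/(46 + (232 - 155)*(-302 + 97)) - (46 + (232 - 155)*(-302 + 97))/867) + 335788) = √((914/(46 + 77*(-205)) - (46 + 77*(-205))/867) + 335788) = √((914/(46 - 15785) - (46 - 15785)/867) + 335788) = √((914/(-15739) - 1/867*(-15739)) + 335788) = √((914*(-1/15739) + 15739/867) + 335788) = √((-914/15739 + 15739/867) + 335788) = √(246923683/13645713 + 335788) = √(4582313600527/13645713) = √216363101276083359/802689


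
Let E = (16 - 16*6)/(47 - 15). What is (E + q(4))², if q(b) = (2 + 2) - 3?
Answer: 9/4 ≈ 2.2500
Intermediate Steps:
q(b) = 1 (q(b) = 4 - 3 = 1)
E = -5/2 (E = (16 - 96)/32 = -80*1/32 = -5/2 ≈ -2.5000)
(E + q(4))² = (-5/2 + 1)² = (-3/2)² = 9/4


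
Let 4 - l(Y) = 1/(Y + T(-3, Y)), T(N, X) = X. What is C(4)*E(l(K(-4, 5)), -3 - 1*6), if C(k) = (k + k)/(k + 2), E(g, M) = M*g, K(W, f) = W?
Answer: -99/2 ≈ -49.500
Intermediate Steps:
l(Y) = 4 - 1/(2*Y) (l(Y) = 4 - 1/(Y + Y) = 4 - 1/(2*Y))
C(k) = 2*k/(2 + k) (C(k) = (2*k)/(2 + k) = 2*k/(2 + k))
C(4)*E(l(K(-4, 5)), -3 - 1*6) = (2*4/(2 + 4))*((-3 - 1*6)*(4 - ½/(-4))) = (2*4/6)*((-3 - 6)*(4 - ½*(-¼))) = (2*4*(⅙))*(-9*(4 + ⅛)) = 4*(-9*33/8)/3 = (4/3)*(-297/8) = -99/2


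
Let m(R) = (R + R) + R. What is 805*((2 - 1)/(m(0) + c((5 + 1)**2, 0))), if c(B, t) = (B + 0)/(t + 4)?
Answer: 805/9 ≈ 89.444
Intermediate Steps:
m(R) = 3*R (m(R) = 2*R + R = 3*R)
c(B, t) = B/(4 + t)
805*((2 - 1)/(m(0) + c((5 + 1)**2, 0))) = 805*((2 - 1)/(3*0 + (5 + 1)**2/(4 + 0))) = 805*(1/(0 + 6**2/4)) = 805*(1/(0 + 36*(1/4))) = 805*(1/(0 + 9)) = 805*(1/9) = 805/9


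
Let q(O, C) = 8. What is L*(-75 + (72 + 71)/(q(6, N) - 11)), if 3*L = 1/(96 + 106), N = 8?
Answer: -184/909 ≈ -0.20242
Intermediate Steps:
L = 1/606 (L = 1/(3*(96 + 106)) = (1/3)/202 = (1/3)*(1/202) = 1/606 ≈ 0.0016502)
L*(-75 + (72 + 71)/(q(6, N) - 11)) = (-75 + (72 + 71)/(8 - 11))/606 = (-75 + 143/(-3))/606 = (-75 + 143*(-1/3))/606 = (-75 - 143/3)/606 = (1/606)*(-368/3) = -184/909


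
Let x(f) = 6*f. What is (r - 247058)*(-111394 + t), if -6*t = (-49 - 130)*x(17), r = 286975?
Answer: -4325046867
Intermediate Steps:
t = 3043 (t = -(-49 - 130)*6*17/6 = -(-179)*102/6 = -⅙*(-18258) = 3043)
(r - 247058)*(-111394 + t) = (286975 - 247058)*(-111394 + 3043) = 39917*(-108351) = -4325046867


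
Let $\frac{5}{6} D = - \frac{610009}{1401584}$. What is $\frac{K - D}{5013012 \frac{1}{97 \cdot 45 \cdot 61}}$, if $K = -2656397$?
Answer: $- \frac{165224657194152843}{1171026235168} \approx -1.4109 \cdot 10^{5}$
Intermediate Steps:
$D = - \frac{1830027}{3503960}$ ($D = \frac{6 \left(- \frac{610009}{1401584}\right)}{5} = \frac{6 \left(\left(-610009\right) \frac{1}{1401584}\right)}{5} = \frac{6}{5} \left(- \frac{610009}{1401584}\right) = - \frac{1830027}{3503960} \approx -0.52227$)
$\frac{K - D}{5013012 \frac{1}{97 \cdot 45 \cdot 61}} = \frac{-2656397 - - \frac{1830027}{3503960}}{5013012 \frac{1}{97 \cdot 45 \cdot 61}} = \frac{-2656397 + \frac{1830027}{3503960}}{5013012 \frac{1}{4365 \cdot 61}} = - \frac{9307907002093}{3503960 \cdot \frac{5013012}{266265}} = - \frac{9307907002093}{3503960 \cdot 5013012 \cdot \frac{1}{266265}} = - \frac{9307907002093}{3503960 \cdot \frac{1671004}{88755}} = \left(- \frac{9307907002093}{3503960}\right) \frac{88755}{1671004} = - \frac{165224657194152843}{1171026235168}$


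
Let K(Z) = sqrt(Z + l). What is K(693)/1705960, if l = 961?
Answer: sqrt(1654)/1705960 ≈ 2.3840e-5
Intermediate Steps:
K(Z) = sqrt(961 + Z) (K(Z) = sqrt(Z + 961) = sqrt(961 + Z))
K(693)/1705960 = sqrt(961 + 693)/1705960 = sqrt(1654)*(1/1705960) = sqrt(1654)/1705960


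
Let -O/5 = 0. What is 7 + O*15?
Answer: 7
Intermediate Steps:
O = 0 (O = -5*0 = 0)
7 + O*15 = 7 + 0*15 = 7 + 0 = 7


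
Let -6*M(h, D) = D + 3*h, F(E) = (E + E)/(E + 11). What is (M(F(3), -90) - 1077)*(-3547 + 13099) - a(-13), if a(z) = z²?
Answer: -71025079/7 ≈ -1.0146e+7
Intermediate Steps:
F(E) = 2*E/(11 + E) (F(E) = (2*E)/(11 + E) = 2*E/(11 + E))
M(h, D) = -h/2 - D/6 (M(h, D) = -(D + 3*h)/6 = -h/2 - D/6)
(M(F(3), -90) - 1077)*(-3547 + 13099) - a(-13) = ((-3/(11 + 3) - ⅙*(-90)) - 1077)*(-3547 + 13099) - 1*(-13)² = ((-3/14 + 15) - 1077)*9552 - 1*169 = ((-3/14 + 15) - 1077)*9552 - 169 = (207/14 - 1077)*9552 - 169 = -14871/14*9552 - 169 = -71023896/7 - 169 = -71025079/7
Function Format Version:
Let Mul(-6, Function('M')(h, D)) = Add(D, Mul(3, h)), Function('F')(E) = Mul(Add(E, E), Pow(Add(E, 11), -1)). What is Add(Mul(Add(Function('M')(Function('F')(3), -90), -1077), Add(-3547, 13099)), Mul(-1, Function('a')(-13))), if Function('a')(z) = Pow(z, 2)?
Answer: Rational(-71025079, 7) ≈ -1.0146e+7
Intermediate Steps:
Function('F')(E) = Mul(2, E, Pow(Add(11, E), -1)) (Function('F')(E) = Mul(Mul(2, E), Pow(Add(11, E), -1)) = Mul(2, E, Pow(Add(11, E), -1)))
Function('M')(h, D) = Add(Mul(Rational(-1, 2), h), Mul(Rational(-1, 6), D)) (Function('M')(h, D) = Mul(Rational(-1, 6), Add(D, Mul(3, h))) = Add(Mul(Rational(-1, 2), h), Mul(Rational(-1, 6), D)))
Add(Mul(Add(Function('M')(Function('F')(3), -90), -1077), Add(-3547, 13099)), Mul(-1, Function('a')(-13))) = Add(Mul(Add(Add(Mul(Rational(-1, 2), Mul(2, 3, Pow(Add(11, 3), -1))), Mul(Rational(-1, 6), -90)), -1077), Add(-3547, 13099)), Mul(-1, Pow(-13, 2))) = Add(Mul(Add(Add(Mul(Rational(-1, 2), Mul(2, 3, Pow(14, -1))), 15), -1077), 9552), Mul(-1, 169)) = Add(Mul(Add(Add(Mul(Rational(-1, 2), Mul(2, 3, Rational(1, 14))), 15), -1077), 9552), -169) = Add(Mul(Add(Add(Mul(Rational(-1, 2), Rational(3, 7)), 15), -1077), 9552), -169) = Add(Mul(Add(Add(Rational(-3, 14), 15), -1077), 9552), -169) = Add(Mul(Add(Rational(207, 14), -1077), 9552), -169) = Add(Mul(Rational(-14871, 14), 9552), -169) = Add(Rational(-71023896, 7), -169) = Rational(-71025079, 7)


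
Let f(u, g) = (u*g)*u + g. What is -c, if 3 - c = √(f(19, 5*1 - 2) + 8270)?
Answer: -3 + 2*√2339 ≈ 93.726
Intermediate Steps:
f(u, g) = g + g*u² (f(u, g) = (g*u)*u + g = g*u² + g = g + g*u²)
c = 3 - 2*√2339 (c = 3 - √((5*1 - 2)*(1 + 19²) + 8270) = 3 - √((5 - 2)*(1 + 361) + 8270) = 3 - √(3*362 + 8270) = 3 - √(1086 + 8270) = 3 - √9356 = 3 - 2*√2339 ≈ -93.726)
-c = -(3 - 2*√2339) = -3 + 2*√2339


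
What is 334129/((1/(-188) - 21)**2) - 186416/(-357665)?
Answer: 384248721836096/507058451515 ≈ 757.80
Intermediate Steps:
334129/((1/(-188) - 21)**2) - 186416/(-357665) = 334129/((-1/188 - 21)**2) - 186416*(-1/357665) = 334129/((-3949/188)**2) + 186416/357665 = 334129/(15594601/35344) + 186416/357665 = 334129*(35344/15594601) + 186416/357665 = 11809455376/15594601 + 186416/357665 = 384248721836096/507058451515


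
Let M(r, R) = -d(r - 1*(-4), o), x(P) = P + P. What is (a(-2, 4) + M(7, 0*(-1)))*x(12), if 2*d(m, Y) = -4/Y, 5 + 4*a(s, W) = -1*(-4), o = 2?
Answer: 18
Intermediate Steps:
a(s, W) = -¼ (a(s, W) = -5/4 + (-1*(-4))/4 = -5/4 + (¼)*4 = -5/4 + 1 = -¼)
x(P) = 2*P
d(m, Y) = -2/Y (d(m, Y) = (-4/Y)/2 = -2/Y)
M(r, R) = 1 (M(r, R) = -(-2)/2 = -1*(-1) = 1)
(a(-2, 4) + M(7, 0*(-1)))*x(12) = (-¼ + 1)*(2*12) = (¾)*24 = 18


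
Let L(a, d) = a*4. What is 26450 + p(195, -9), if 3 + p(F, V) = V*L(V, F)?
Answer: 26771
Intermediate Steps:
L(a, d) = 4*a
p(F, V) = -3 + 4*V² (p(F, V) = -3 + V*(4*V) = -3 + 4*V²)
26450 + p(195, -9) = 26450 + (-3 + 4*(-9)²) = 26450 + (-3 + 4*81) = 26450 + (-3 + 324) = 26450 + 321 = 26771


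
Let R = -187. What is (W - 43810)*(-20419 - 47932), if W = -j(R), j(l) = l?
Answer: 2981675673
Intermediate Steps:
W = 187 (W = -1*(-187) = 187)
(W - 43810)*(-20419 - 47932) = (187 - 43810)*(-20419 - 47932) = -43623*(-68351) = 2981675673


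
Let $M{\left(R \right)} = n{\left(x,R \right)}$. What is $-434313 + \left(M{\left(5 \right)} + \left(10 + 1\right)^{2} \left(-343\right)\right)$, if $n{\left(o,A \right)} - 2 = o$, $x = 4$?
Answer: $-475810$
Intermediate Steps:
$n{\left(o,A \right)} = 2 + o$
$M{\left(R \right)} = 6$ ($M{\left(R \right)} = 2 + 4 = 6$)
$-434313 + \left(M{\left(5 \right)} + \left(10 + 1\right)^{2} \left(-343\right)\right) = -434313 + \left(6 + \left(10 + 1\right)^{2} \left(-343\right)\right) = -434313 + \left(6 + 11^{2} \left(-343\right)\right) = -434313 + \left(6 + 121 \left(-343\right)\right) = -434313 + \left(6 - 41503\right) = -434313 - 41497 = -475810$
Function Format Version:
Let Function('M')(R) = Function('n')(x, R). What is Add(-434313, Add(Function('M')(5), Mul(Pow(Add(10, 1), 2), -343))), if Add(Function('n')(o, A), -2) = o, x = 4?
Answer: -475810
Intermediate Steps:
Function('n')(o, A) = Add(2, o)
Function('M')(R) = 6 (Function('M')(R) = Add(2, 4) = 6)
Add(-434313, Add(Function('M')(5), Mul(Pow(Add(10, 1), 2), -343))) = Add(-434313, Add(6, Mul(Pow(Add(10, 1), 2), -343))) = Add(-434313, Add(6, Mul(Pow(11, 2), -343))) = Add(-434313, Add(6, Mul(121, -343))) = Add(-434313, Add(6, -41503)) = Add(-434313, -41497) = -475810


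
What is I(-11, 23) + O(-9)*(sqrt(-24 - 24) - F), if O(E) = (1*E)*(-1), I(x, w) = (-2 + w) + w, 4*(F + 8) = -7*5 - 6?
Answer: 833/4 + 36*I*sqrt(3) ≈ 208.25 + 62.354*I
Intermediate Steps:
F = -73/4 (F = -8 + (-7*5 - 6)/4 = -8 + (-35 - 6)/4 = -8 + (1/4)*(-41) = -8 - 41/4 = -73/4 ≈ -18.250)
I(x, w) = -2 + 2*w
O(E) = -E (O(E) = E*(-1) = -E)
I(-11, 23) + O(-9)*(sqrt(-24 - 24) - F) = (-2 + 2*23) + (-1*(-9))*(sqrt(-24 - 24) - 1*(-73/4)) = (-2 + 46) + 9*(sqrt(-48) + 73/4) = 44 + 9*(4*I*sqrt(3) + 73/4) = 44 + 9*(73/4 + 4*I*sqrt(3)) = 44 + (657/4 + 36*I*sqrt(3)) = 833/4 + 36*I*sqrt(3)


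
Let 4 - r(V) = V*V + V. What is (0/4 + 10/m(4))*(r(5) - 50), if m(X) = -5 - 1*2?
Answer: 760/7 ≈ 108.57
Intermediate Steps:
r(V) = 4 - V - V² (r(V) = 4 - (V*V + V) = 4 - (V² + V) = 4 - (V + V²) = 4 + (-V - V²) = 4 - V - V²)
m(X) = -7 (m(X) = -5 - 2 = -7)
(0/4 + 10/m(4))*(r(5) - 50) = (0/4 + 10/(-7))*((4 - 1*5 - 1*5²) - 50) = (0*(¼) + 10*(-⅐))*((4 - 5 - 1*25) - 50) = (0 - 10/7)*((4 - 5 - 25) - 50) = -10*(-26 - 50)/7 = -10/7*(-76) = 760/7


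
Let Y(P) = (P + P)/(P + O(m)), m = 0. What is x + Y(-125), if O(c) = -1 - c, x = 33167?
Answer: 2089646/63 ≈ 33169.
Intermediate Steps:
Y(P) = 2*P/(-1 + P) (Y(P) = (P + P)/(P + (-1 - 1*0)) = (2*P)/(P + (-1 + 0)) = (2*P)/(P - 1) = (2*P)/(-1 + P) = 2*P/(-1 + P))
x + Y(-125) = 33167 + 2*(-125)/(-1 - 125) = 33167 + 2*(-125)/(-126) = 33167 + 2*(-125)*(-1/126) = 33167 + 125/63 = 2089646/63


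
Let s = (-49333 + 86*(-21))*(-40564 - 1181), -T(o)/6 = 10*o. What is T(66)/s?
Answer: -24/12938167 ≈ -1.8550e-6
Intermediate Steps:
T(o) = -60*o
s = 2134797555 (s = (-49333 - 1806)*(-41745) = -51139*(-41745) = 2134797555)
T(66)/s = -60*66/2134797555 = -3960*1/2134797555 = -24/12938167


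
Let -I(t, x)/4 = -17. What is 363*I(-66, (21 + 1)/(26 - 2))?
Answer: 24684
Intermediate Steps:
I(t, x) = 68 (I(t, x) = -4*(-17) = 68)
363*I(-66, (21 + 1)/(26 - 2)) = 363*68 = 24684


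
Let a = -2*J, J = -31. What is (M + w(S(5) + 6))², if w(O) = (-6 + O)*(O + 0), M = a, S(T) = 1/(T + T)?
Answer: 39200121/10000 ≈ 3920.0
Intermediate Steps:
a = 62 (a = -2*(-31) = 62)
S(T) = 1/(2*T)
M = 62
w(O) = O*(-6 + O) (w(O) = (-6 + O)*O = O*(-6 + O))
(M + w(S(5) + 6))² = (62 + ((½)/5 + 6)*(-6 + ((½)/5 + 6)))² = (62 + ((½)*(⅕) + 6)*(-6 + ((½)*(⅕) + 6)))² = (62 + (⅒ + 6)*(-6 + (⅒ + 6)))² = (62 + 61*(-6 + 61/10)/10)² = (62 + (61/10)*(⅒))² = (62 + 61/100)² = (6261/100)² = 39200121/10000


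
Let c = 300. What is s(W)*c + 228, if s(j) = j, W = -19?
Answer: -5472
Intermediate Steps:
s(W)*c + 228 = -19*300 + 228 = -5700 + 228 = -5472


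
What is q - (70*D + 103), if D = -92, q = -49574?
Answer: -43237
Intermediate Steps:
q - (70*D + 103) = -49574 - (70*(-92) + 103) = -49574 - (-6440 + 103) = -49574 - 1*(-6337) = -49574 + 6337 = -43237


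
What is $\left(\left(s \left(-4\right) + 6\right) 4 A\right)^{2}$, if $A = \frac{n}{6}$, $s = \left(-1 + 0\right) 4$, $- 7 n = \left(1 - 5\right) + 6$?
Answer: $\frac{7744}{441} \approx 17.56$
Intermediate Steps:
$n = - \frac{2}{7}$ ($n = - \frac{\left(1 - 5\right) + 6}{7} = - \frac{-4 + 6}{7} = \left(- \frac{1}{7}\right) 2 = - \frac{2}{7} \approx -0.28571$)
$s = -4$ ($s = \left(-1\right) 4 = -4$)
$A = - \frac{1}{21}$ ($A = - \frac{2}{7 \cdot 6} = \left(- \frac{2}{7}\right) \frac{1}{6} = - \frac{1}{21} \approx -0.047619$)
$\left(\left(s \left(-4\right) + 6\right) 4 A\right)^{2} = \left(\left(\left(-4\right) \left(-4\right) + 6\right) 4 \left(- \frac{1}{21}\right)\right)^{2} = \left(\left(16 + 6\right) 4 \left(- \frac{1}{21}\right)\right)^{2} = \left(22 \cdot 4 \left(- \frac{1}{21}\right)\right)^{2} = \left(88 \left(- \frac{1}{21}\right)\right)^{2} = \left(- \frac{88}{21}\right)^{2} = \frac{7744}{441}$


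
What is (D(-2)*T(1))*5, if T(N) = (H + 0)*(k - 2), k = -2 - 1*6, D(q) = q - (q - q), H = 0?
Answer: 0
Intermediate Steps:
D(q) = q (D(q) = q - 1*0 = q + 0 = q)
k = -8 (k = -2 - 6 = -8)
T(N) = 0 (T(N) = (0 + 0)*(-8 - 2) = 0*(-10) = 0)
(D(-2)*T(1))*5 = -2*0*5 = 0*5 = 0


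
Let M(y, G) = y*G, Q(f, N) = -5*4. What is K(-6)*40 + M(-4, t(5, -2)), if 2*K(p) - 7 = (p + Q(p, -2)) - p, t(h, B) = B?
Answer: -252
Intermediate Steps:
Q(f, N) = -20
M(y, G) = G*y
K(p) = -13/2 (K(p) = 7/2 + ((p - 20) - p)/2 = 7/2 + ((-20 + p) - p)/2 = 7/2 + (½)*(-20) = 7/2 - 10 = -13/2)
K(-6)*40 + M(-4, t(5, -2)) = -13/2*40 - 2*(-4) = -260 + 8 = -252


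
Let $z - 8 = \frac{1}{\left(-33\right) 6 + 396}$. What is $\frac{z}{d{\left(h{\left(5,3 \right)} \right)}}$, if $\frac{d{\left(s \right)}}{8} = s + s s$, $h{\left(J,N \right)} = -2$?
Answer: $\frac{1585}{3168} \approx 0.50032$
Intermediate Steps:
$d{\left(s \right)} = 8 s + 8 s^{2}$ ($d{\left(s \right)} = 8 \left(s + s s\right) = 8 \left(s + s^{2}\right) = 8 s + 8 s^{2}$)
$z = \frac{1585}{198}$ ($z = 8 + \frac{1}{\left(-33\right) 6 + 396} = 8 + \frac{1}{-198 + 396} = 8 + \frac{1}{198} = \frac{1585}{198} \approx 8.0051$)
$\frac{z}{d{\left(h{\left(5,3 \right)} \right)}} = \frac{1585}{198 \cdot 8 \left(-2\right) \left(1 - 2\right)} = \frac{1585}{198 \cdot 8 \left(-2\right) \left(-1\right)} = \frac{1585}{198 \cdot 16} = \frac{1585}{198} \cdot \frac{1}{16} = \frac{1585}{3168}$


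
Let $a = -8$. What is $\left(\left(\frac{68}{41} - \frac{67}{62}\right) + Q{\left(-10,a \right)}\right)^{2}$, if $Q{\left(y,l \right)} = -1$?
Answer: $\frac{1151329}{6461764} \approx 0.17818$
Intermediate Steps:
$\left(\left(\frac{68}{41} - \frac{67}{62}\right) + Q{\left(-10,a \right)}\right)^{2} = \left(\left(\frac{68}{41} - \frac{67}{62}\right) - 1\right)^{2} = \left(\frac{1469}{2542} - 1\right)^{2} = \left(- \frac{1073}{2542}\right)^{2} = \frac{1151329}{6461764}$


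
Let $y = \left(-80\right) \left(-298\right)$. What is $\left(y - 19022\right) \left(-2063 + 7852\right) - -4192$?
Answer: $27895594$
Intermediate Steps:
$y = 23840$
$\left(y - 19022\right) \left(-2063 + 7852\right) - -4192 = \left(23840 - 19022\right) \left(-2063 + 7852\right) - -4192 = 4818 \cdot 5789 + 4192 = 27891402 + 4192 = 27895594$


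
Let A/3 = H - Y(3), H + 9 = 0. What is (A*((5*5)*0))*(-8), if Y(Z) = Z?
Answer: 0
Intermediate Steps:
H = -9 (H = -9 + 0 = -9)
A = -36 (A = 3*(-9 - 1*3) = 3*(-9 - 3) = 3*(-12) = -36)
(A*((5*5)*0))*(-8) = -36*5*5*0*(-8) = -900*0*(-8) = -36*0*(-8) = 0*(-8) = 0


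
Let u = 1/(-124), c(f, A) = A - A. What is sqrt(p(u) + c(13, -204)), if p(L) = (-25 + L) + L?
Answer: I*sqrt(96162)/62 ≈ 5.0016*I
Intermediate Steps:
c(f, A) = 0
u = -1/124 ≈ -0.0080645
p(L) = -25 + 2*L
sqrt(p(u) + c(13, -204)) = sqrt((-25 + 2*(-1/124)) + 0) = sqrt((-25 - 1/62) + 0) = sqrt(-1551/62 + 0) = sqrt(-1551/62) = I*sqrt(96162)/62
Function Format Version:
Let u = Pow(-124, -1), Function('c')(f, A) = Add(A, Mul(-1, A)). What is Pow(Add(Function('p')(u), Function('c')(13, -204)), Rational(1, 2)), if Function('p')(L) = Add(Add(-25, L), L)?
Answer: Mul(Rational(1, 62), I, Pow(96162, Rational(1, 2))) ≈ Mul(5.0016, I)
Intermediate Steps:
Function('c')(f, A) = 0
u = Rational(-1, 124) ≈ -0.0080645
Function('p')(L) = Add(-25, Mul(2, L))
Pow(Add(Function('p')(u), Function('c')(13, -204)), Rational(1, 2)) = Pow(Add(Add(-25, Mul(2, Rational(-1, 124))), 0), Rational(1, 2)) = Pow(Add(Add(-25, Rational(-1, 62)), 0), Rational(1, 2)) = Pow(Add(Rational(-1551, 62), 0), Rational(1, 2)) = Pow(Rational(-1551, 62), Rational(1, 2)) = Mul(Rational(1, 62), I, Pow(96162, Rational(1, 2)))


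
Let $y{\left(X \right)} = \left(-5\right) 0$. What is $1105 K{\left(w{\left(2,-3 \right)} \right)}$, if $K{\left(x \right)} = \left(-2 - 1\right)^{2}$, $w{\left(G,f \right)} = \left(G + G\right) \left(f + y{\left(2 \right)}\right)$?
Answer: $9945$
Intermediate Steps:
$y{\left(X \right)} = 0$
$w{\left(G,f \right)} = 2 G f$ ($w{\left(G,f \right)} = \left(G + G\right) \left(f + 0\right) = 2 G f$)
$K{\left(x \right)} = 9$ ($K{\left(x \right)} = \left(-3\right)^{2} = 9$)
$1105 K{\left(w{\left(2,-3 \right)} \right)} = 1105 \cdot 9 = 9945$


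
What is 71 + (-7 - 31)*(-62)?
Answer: 2427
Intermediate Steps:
71 + (-7 - 31)*(-62) = 71 - 38*(-62) = 71 + 2356 = 2427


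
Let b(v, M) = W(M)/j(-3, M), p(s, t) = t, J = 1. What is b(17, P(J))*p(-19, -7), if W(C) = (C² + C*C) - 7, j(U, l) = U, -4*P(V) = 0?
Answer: -49/3 ≈ -16.333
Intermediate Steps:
P(V) = 0 (P(V) = -¼*0 = 0)
W(C) = -7 + 2*C² (W(C) = (C² + C²) - 7 = 2*C² - 7 = -7 + 2*C²)
b(v, M) = 7/3 - 2*M²/3 (b(v, M) = (-7 + 2*M²)/(-3) = (-7 + 2*M²)*(-⅓) = 7/3 - 2*M²/3)
b(17, P(J))*p(-19, -7) = (7/3 - ⅔*0²)*(-7) = (7/3 - ⅔*0)*(-7) = (7/3 + 0)*(-7) = (7/3)*(-7) = -49/3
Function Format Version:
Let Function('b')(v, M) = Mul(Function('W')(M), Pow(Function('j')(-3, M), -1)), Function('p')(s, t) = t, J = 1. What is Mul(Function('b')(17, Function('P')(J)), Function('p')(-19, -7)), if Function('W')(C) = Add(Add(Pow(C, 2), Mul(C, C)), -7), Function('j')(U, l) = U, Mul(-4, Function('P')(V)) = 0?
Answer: Rational(-49, 3) ≈ -16.333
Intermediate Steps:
Function('P')(V) = 0 (Function('P')(V) = Mul(Rational(-1, 4), 0) = 0)
Function('W')(C) = Add(-7, Mul(2, Pow(C, 2))) (Function('W')(C) = Add(Add(Pow(C, 2), Pow(C, 2)), -7) = Add(Mul(2, Pow(C, 2)), -7) = Add(-7, Mul(2, Pow(C, 2))))
Function('b')(v, M) = Add(Rational(7, 3), Mul(Rational(-2, 3), Pow(M, 2))) (Function('b')(v, M) = Mul(Add(-7, Mul(2, Pow(M, 2))), Pow(-3, -1)) = Mul(Add(-7, Mul(2, Pow(M, 2))), Rational(-1, 3)) = Add(Rational(7, 3), Mul(Rational(-2, 3), Pow(M, 2))))
Mul(Function('b')(17, Function('P')(J)), Function('p')(-19, -7)) = Mul(Add(Rational(7, 3), Mul(Rational(-2, 3), Pow(0, 2))), -7) = Mul(Add(Rational(7, 3), Mul(Rational(-2, 3), 0)), -7) = Mul(Add(Rational(7, 3), 0), -7) = Mul(Rational(7, 3), -7) = Rational(-49, 3)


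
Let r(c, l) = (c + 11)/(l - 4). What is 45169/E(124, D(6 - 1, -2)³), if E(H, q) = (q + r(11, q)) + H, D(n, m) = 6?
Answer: 4787914/36051 ≈ 132.81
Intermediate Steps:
r(c, l) = (11 + c)/(-4 + l)
E(H, q) = H + q + 22/(-4 + q) (E(H, q) = (q + (11 + 11)/(-4 + q)) + H = (q + 22/(-4 + q)) + H = H + q + 22/(-4 + q))
45169/E(124, D(6 - 1, -2)³) = 45169/(((22 + (-4 + 6³)*(124 + 6³))/(-4 + 6³))) = 45169/(((22 + (-4 + 216)*(124 + 216))/(-4 + 216))) = 45169/(((22 + 212*340)/212)) = 45169/(((22 + 72080)/212)) = 45169/(((1/212)*72102)) = 45169/(36051/106) = 45169*(106/36051) = 4787914/36051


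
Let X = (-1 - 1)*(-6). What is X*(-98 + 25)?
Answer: -876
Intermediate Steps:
X = 12 (X = -2*(-6) = 12)
X*(-98 + 25) = 12*(-98 + 25) = 12*(-73) = -876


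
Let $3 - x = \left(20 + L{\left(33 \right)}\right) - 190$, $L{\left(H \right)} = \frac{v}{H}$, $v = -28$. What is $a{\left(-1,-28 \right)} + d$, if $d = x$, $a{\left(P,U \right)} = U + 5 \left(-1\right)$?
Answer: $\frac{4648}{33} \approx 140.85$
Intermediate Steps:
$a{\left(P,U \right)} = -5 + U$ ($a{\left(P,U \right)} = U - 5 = -5 + U$)
$L{\left(H \right)} = - \frac{28}{H}$
$x = \frac{5737}{33}$ ($x = 3 - \left(\left(20 - \frac{28}{33}\right) - 190\right) = 3 - \left(\frac{632}{33} - 190\right) = 3 - - \frac{5638}{33} = 3 + \frac{5638}{33} = \frac{5737}{33} \approx 173.85$)
$d = \frac{5737}{33} \approx 173.85$
$a{\left(-1,-28 \right)} + d = \left(-5 - 28\right) + \frac{5737}{33} = -33 + \frac{5737}{33} = \frac{4648}{33}$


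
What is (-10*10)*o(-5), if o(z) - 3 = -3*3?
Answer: 600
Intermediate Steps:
o(z) = -6 (o(z) = 3 - 3*3 = 3 - 9 = -6)
(-10*10)*o(-5) = -10*10*(-6) = -100*(-6) = 600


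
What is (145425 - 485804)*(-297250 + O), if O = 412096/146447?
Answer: 14817024175689866/146447 ≈ 1.0118e+11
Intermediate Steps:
O = 412096/146447 (O = 412096*(1/146447) = 412096/146447 ≈ 2.8140)
(145425 - 485804)*(-297250 + O) = (145425 - 485804)*(-297250 + 412096/146447) = -340379*(-43530958654/146447) = 14817024175689866/146447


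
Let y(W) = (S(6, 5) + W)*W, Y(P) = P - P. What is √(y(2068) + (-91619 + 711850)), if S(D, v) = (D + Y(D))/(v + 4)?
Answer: √44084103/3 ≈ 2213.2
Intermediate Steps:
Y(P) = 0
S(D, v) = D/(4 + v) (S(D, v) = (D + 0)/(v + 4) = D/(4 + v))
y(W) = W*(⅔ + W) (y(W) = (6/(4 + 5) + W)*W = (6/9 + W)*W = (6*(⅑) + W)*W = (⅔ + W)*W = W*(⅔ + W))
√(y(2068) + (-91619 + 711850)) = √((⅓)*2068*(2 + 3*2068) + (-91619 + 711850)) = √((⅓)*2068*(2 + 6204) + 620231) = √((⅓)*2068*6206 + 620231) = √(12834008/3 + 620231) = √(14694701/3) = √44084103/3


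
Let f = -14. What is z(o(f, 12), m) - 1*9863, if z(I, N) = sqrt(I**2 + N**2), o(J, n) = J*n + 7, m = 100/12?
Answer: -9863 + sqrt(233914)/3 ≈ -9701.8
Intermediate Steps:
m = 25/3 (m = 100*(1/12) = 25/3 ≈ 8.3333)
o(J, n) = 7 + J*n
z(o(f, 12), m) - 1*9863 = sqrt((7 - 14*12)**2 + (25/3)**2) - 1*9863 = sqrt((7 - 168)**2 + 625/9) - 9863 = sqrt((-161)**2 + 625/9) - 9863 = sqrt(25921 + 625/9) - 9863 = sqrt(233914/9) - 9863 = sqrt(233914)/3 - 9863 = -9863 + sqrt(233914)/3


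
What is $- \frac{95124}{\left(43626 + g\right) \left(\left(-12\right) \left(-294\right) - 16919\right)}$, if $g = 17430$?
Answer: $\frac{7927}{68133408} \approx 0.00011635$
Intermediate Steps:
$- \frac{95124}{\left(43626 + g\right) \left(\left(-12\right) \left(-294\right) - 16919\right)} = - \frac{95124}{\left(43626 + 17430\right) \left(\left(-12\right) \left(-294\right) - 16919\right)} = - \frac{95124}{61056 \left(3528 - 16919\right)} = - \frac{95124}{61056 \left(-13391\right)} = - \frac{95124}{-817600896} = \left(-95124\right) \left(- \frac{1}{817600896}\right) = \frac{7927}{68133408}$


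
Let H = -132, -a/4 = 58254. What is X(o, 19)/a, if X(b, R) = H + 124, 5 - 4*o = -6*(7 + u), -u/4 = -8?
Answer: 1/29127 ≈ 3.4332e-5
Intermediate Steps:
a = -233016 (a = -4*58254 = -233016)
u = 32 (u = -4*(-8) = 32)
o = 239/4 (o = 5/4 - (-3)*(7 + 32)/2 = 5/4 - (-3)*39/2 = 5/4 - 1/4*(-234) = 5/4 + 117/2 = 239/4 ≈ 59.750)
X(b, R) = -8 (X(b, R) = -132 + 124 = -8)
X(o, 19)/a = -8/(-233016) = -8*(-1/233016) = 1/29127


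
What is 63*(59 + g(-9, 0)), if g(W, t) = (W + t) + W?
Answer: 2583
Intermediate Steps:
g(W, t) = t + 2*W
63*(59 + g(-9, 0)) = 63*(59 + (0 + 2*(-9))) = 63*(59 + (0 - 18)) = 63*(59 - 18) = 63*41 = 2583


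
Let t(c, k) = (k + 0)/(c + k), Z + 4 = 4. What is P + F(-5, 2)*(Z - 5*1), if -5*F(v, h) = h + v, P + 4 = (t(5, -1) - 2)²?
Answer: -31/16 ≈ -1.9375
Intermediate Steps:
Z = 0 (Z = -4 + 4 = 0)
t(c, k) = k/(c + k)
P = 17/16 (P = -4 + (-1/(5 - 1) - 2)² = -4 + (-1/4 - 2)² = -4 + (-1*¼ - 2)² = -4 + (-¼ - 2)² = -4 + (-9/4)² = -4 + 81/16 = 17/16 ≈ 1.0625)
F(v, h) = -h/5 - v/5 (F(v, h) = -(h + v)/5 = -h/5 - v/5)
P + F(-5, 2)*(Z - 5*1) = 17/16 + (-⅕*2 - ⅕*(-5))*(0 - 5*1) = 17/16 + (-⅖ + 1)*(0 - 5) = 17/16 + (⅗)*(-5) = 17/16 - 3 = -31/16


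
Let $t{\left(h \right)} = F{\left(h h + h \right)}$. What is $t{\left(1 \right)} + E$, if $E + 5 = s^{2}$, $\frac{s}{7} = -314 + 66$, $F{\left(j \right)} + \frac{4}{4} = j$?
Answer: $3013692$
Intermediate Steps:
$F{\left(j \right)} = -1 + j$
$t{\left(h \right)} = -1 + h + h^{2}$ ($t{\left(h \right)} = -1 + \left(h h + h\right) = -1 + \left(h^{2} + h\right) = -1 + \left(h + h^{2}\right) = -1 + h + h^{2}$)
$s = -1736$ ($s = 7 \left(-314 + 66\right) = 7 \left(-248\right) = -1736$)
$E = 3013691$ ($E = -5 + \left(-1736\right)^{2} = -5 + 3013696 = 3013691$)
$t{\left(1 \right)} + E = \left(-1 + 1 \left(1 + 1\right)\right) + 3013691 = \left(-1 + 1 \cdot 2\right) + 3013691 = \left(-1 + 2\right) + 3013691 = 1 + 3013691 = 3013692$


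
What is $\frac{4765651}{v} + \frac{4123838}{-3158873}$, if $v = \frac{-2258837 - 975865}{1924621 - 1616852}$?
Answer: $- \frac{4633194417025834663}{10218012810846} \approx -4.5343 \cdot 10^{5}$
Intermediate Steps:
$v = - \frac{3234702}{307769} \approx -10.51$
$\frac{4765651}{v} + \frac{4123838}{-3158873} = \frac{4765651}{- \frac{3234702}{307769}} + \frac{4123838}{-3158873} = 4765651 \left(- \frac{307769}{3234702}\right) + 4123838 \left(- \frac{1}{3158873}\right) = - \frac{1466719642619}{3234702} - \frac{4123838}{3158873} = - \frac{4633194417025834663}{10218012810846}$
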